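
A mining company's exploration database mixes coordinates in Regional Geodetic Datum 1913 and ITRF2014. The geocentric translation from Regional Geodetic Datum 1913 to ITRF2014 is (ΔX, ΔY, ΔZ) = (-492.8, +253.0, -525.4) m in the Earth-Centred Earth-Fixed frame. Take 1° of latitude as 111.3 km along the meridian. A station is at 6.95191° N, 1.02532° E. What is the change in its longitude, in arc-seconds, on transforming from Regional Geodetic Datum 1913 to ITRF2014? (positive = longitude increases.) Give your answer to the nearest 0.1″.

sin φ = 0.121036, cos φ = 0.992648, sin λ = 0.017894, cos λ = 0.999840.
East component: ΔE = −sin λ·ΔX + cos λ·ΔY = −(0.017894)(-492.8) + (0.999840)(253.0) = 261.78 m.
1° of latitude spans 111300 m; at latitude φ, 1° of longitude spans that × cos φ = 110481.7 m, so Δλ = 261.78 / 110481.7 × 3600 = 8.530″.

Δλ = 8.5″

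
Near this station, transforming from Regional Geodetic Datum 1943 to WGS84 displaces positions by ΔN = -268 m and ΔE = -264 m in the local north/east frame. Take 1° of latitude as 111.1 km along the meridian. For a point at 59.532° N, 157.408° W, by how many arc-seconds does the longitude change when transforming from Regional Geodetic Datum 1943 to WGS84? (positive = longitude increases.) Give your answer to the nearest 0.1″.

Δλ = -16.9″

At latitude 59.532°, cos φ = 0.507057.
1° of longitude at this latitude = 111.1 × cos φ = 56.33 km, so Δλ = -264.0 / 56334.0 = -0.0046863° = -16.871″.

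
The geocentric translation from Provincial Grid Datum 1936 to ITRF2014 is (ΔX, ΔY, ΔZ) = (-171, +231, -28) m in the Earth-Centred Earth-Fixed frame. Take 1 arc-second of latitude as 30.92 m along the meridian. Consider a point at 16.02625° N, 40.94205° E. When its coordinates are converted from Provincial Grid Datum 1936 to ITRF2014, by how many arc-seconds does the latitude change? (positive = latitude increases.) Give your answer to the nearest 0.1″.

sin φ = 0.276078, cos φ = 0.961135, sin λ = 0.655295, cos λ = 0.755373.
North component: ΔN = −sin φ cos λ·ΔX − sin φ sin λ·ΔY + cos φ·ΔZ = −(0.276078)(0.755373)(-171) − (0.276078)(0.655295)(231) + (0.961135)(-28) = -33.04 m.
1° of latitude spans 3600 × 30.92 = 111312 m, so Δφ = -33.04 / 111312 × 3600 = -1.069″.

Δφ = -1.1″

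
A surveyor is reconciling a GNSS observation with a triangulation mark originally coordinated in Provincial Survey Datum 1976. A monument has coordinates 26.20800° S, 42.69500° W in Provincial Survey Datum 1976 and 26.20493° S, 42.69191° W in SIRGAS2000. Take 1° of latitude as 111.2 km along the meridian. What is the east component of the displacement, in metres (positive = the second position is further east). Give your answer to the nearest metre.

Δφ = -26.20493° − -26.20800° = +0.00307°; Δλ = -42.69191° − -42.69500° = +0.00309°.
ΔN = Δφ × 111200 = 341.4 m; ΔE = Δλ × 111200 × cos(-26.20800°) = +0.00309 × 111200 × 0.897197 = 308.3 m.

ΔE = 308 m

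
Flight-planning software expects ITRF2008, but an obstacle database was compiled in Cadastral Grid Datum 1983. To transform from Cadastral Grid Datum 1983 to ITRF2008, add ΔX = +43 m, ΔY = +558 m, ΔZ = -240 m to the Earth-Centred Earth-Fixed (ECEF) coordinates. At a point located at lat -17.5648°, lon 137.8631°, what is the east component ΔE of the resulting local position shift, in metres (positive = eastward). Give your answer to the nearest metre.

ΔE = -443 m

At φ = -17.5648°, λ = 137.8631°: sin φ = -0.301784, cos φ = 0.953376, sin λ = 0.670904, cos λ = -0.741544.
ΔE = −sin λ·ΔX + cos λ·ΔY = −(0.670904)·(43) + (-0.741544)·(558) = -442.63 m.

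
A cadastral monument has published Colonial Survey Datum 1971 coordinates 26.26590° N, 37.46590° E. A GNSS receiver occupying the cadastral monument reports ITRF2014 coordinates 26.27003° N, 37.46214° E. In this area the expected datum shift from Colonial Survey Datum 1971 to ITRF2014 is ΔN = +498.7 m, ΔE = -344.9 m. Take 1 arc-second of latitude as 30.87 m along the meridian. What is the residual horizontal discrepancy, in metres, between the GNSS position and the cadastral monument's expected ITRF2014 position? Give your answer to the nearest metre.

50 m

Observed coordinate differences: Δφ = +0.00413°, Δλ = -0.00376°.
Converting to metres (1° lat = 111132 m, cos φ = 0.896750): observed ΔN = 459.0 m, observed ΔE = -374.7 m.
Subtracting the expected shift leaves a residual of 459.0 − (498.7) = -39.7 m north and -374.7 − (-344.9) = -29.8 m east.
Residual distance = √((-39.7)² + (-29.8)²) = 49.7 m.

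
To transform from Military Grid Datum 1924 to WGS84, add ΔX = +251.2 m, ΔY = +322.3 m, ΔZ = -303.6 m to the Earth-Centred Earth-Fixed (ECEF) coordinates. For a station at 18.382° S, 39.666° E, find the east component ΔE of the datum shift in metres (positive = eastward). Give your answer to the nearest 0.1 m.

At φ = -18.382°, λ = 39.666°: sin φ = -0.315351, cos φ = 0.948975, sin λ = 0.638311, cos λ = 0.769778.
ΔE = −sin λ·ΔX + cos λ·ΔY = −(0.638311)·(251.2) + (0.769778)·(322.3) = 87.76 m.

ΔE = 87.8 m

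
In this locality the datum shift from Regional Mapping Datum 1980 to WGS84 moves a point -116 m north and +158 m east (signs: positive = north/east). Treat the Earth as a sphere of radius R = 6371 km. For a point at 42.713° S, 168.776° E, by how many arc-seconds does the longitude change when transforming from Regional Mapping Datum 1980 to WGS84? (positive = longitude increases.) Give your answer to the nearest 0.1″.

At latitude -42.713°, cos φ = 0.734761.
One radian of longitude at latitude φ spans R cos φ, so Δλ = ΔE / (R cos φ) = 158.0 / (6371000 × 0.734761) = 3.3752e-05 rad = 6.962″.

Δλ = 7.0″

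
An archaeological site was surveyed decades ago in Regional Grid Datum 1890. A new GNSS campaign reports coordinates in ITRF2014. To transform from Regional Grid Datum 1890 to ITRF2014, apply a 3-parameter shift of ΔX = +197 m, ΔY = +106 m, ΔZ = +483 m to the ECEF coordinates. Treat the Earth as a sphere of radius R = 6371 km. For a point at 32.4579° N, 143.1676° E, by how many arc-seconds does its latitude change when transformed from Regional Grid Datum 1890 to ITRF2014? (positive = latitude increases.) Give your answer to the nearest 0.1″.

Δφ = 14.8″

sin φ = 0.536680, cos φ = 0.843786, sin λ = 0.599476, cos λ = -0.800393.
North component: ΔN = −sin φ cos λ·ΔX − sin φ sin λ·ΔY + cos φ·ΔZ = −(0.536680)(-0.800393)(197) − (0.536680)(0.599476)(106) + (0.843786)(483) = 458.07 m.
1° of latitude spans πR/180 = 111195 m, so Δφ = 458.07 / 111195 × 3600 = 14.830″.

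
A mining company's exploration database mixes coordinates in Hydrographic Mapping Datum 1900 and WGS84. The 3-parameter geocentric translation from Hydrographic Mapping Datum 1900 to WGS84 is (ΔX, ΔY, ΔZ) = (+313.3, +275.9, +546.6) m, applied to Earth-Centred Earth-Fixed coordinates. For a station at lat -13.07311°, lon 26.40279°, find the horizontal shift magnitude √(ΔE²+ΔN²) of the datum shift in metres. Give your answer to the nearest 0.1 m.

The local east axis at (φ, λ) is (−sin λ, cos λ, 0), so ΔE = −sin(26.40279°)·313.3 + cos(26.40279°)·275.9 = 107.80 m.
The local north axis is (−sin φ cos λ, −sin φ sin λ, cos φ), giving ΔN = 63.475 + 27.751 + 532.433 = 623.66 m.
Horizontal magnitude = √(ΔE² + ΔN²) = √(107.80² + 623.66²) = 632.91 m.

632.9 m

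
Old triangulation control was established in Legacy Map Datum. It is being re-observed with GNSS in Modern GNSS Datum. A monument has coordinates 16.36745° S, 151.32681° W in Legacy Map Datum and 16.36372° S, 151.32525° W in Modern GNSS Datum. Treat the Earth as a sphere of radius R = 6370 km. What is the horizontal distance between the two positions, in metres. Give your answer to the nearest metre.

Δφ = -16.36372° − -16.36745° = +0.00373°; Δλ = -151.32525° − -151.32681° = +0.00156°.
1° along a meridian = πR/180 = 111177 m.
ΔN = Δφ × 111177 = 414.7 m; ΔE = Δλ × 111177 × cos(-16.36745°) = +0.00156 × 111177 × 0.959474 = 166.4 m.
Distance = √(ΔE² + ΔN²) = √(166.4² + 414.7²) = 446.8 m.

447 m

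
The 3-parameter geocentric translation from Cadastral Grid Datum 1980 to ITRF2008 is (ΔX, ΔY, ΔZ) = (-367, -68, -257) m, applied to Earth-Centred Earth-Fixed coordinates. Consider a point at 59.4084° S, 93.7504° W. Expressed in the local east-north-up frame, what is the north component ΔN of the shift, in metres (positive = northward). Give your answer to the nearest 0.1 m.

ΔN = -51.7 m

The local north axis is (−sin φ cos λ, −sin φ sin λ, cos φ), giving ΔN = 20.664 + 58.410 − 130.791 = -51.72 m.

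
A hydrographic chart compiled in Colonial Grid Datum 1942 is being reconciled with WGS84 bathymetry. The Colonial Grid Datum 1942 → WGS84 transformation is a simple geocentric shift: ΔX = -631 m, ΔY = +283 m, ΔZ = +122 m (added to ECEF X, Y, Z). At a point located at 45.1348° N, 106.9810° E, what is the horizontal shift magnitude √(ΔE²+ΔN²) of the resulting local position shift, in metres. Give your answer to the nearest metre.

572 m

At φ = 45.1348°, λ = 106.9810°: sin φ = 0.708768, cos φ = 0.705441, sin λ = 0.956402, cos λ = -0.292055.
ΔE = −sin λ·ΔX + cos λ·ΔY = −(0.956402)·(-631) + (-0.292055)·(283) = 520.84 m.
ΔN = −sin φ cos λ·ΔX − sin φ sin λ·ΔY + cos φ·ΔZ = −(0.708768)(-0.292055)(-631) − (0.708768)(0.956402)(283) + (0.705441)(122) = -236.39 m.
Horizontal magnitude = √(ΔE² + ΔN²) = √(520.84² + (-236.39)²) = 571.97 m.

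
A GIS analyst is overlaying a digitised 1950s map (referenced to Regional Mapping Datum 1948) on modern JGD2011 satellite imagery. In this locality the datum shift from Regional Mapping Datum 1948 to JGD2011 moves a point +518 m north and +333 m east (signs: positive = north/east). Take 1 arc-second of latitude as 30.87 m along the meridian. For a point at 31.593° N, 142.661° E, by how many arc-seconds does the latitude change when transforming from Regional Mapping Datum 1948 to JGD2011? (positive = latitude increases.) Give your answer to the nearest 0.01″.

1″ of latitude = 30.87 m, so Δφ = 518.0 / 30.87 = 16.780″.

Δφ = 16.78″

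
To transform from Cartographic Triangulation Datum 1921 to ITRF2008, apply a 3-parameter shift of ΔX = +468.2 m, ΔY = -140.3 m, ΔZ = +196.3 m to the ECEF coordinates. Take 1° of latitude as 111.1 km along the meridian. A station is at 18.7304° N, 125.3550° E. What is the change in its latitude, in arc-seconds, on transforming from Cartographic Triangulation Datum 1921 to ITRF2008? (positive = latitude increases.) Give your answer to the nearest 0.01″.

sin φ = 0.321116, cos φ = 0.947040, sin λ = 0.815583, cos λ = -0.578641.
North component: ΔN = −sin φ cos λ·ΔX − sin φ sin λ·ΔY + cos φ·ΔZ = −(0.321116)(-0.578641)(468.2) − (0.321116)(0.815583)(-140.3) + (0.947040)(196.3) = 309.64 m.
1° of latitude spans 111100 m, so Δφ = 309.64 / 111100 × 3600 = 10.033″.

Δφ = 10.03″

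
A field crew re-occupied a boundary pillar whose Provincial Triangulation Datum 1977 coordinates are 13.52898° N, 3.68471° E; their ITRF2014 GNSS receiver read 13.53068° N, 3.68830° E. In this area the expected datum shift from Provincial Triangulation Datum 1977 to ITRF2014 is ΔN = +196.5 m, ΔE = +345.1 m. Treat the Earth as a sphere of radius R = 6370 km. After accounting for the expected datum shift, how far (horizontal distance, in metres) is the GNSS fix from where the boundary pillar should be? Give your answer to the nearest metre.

Observed coordinate differences: Δφ = +0.00170°, Δλ = +0.00359°.
Converting to metres (1° lat = 111177 m, cos φ = 0.972252): observed ΔN = 189.0 m, observed ΔE = 388.1 m.
Subtracting the expected shift leaves a residual of 189.0 − (196.5) = -7.5 m north and 388.1 − (345.1) = 43.0 m east.
Residual distance = √((-7.5)² + 43.0²) = 43.6 m.

44 m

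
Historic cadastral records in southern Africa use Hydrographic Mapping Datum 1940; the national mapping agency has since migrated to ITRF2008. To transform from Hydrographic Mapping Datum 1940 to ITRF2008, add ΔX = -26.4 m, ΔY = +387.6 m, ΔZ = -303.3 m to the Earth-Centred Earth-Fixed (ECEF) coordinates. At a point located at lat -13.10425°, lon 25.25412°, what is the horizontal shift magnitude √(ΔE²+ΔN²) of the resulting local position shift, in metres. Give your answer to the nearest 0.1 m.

447.5 m

At φ = -13.10425°, λ = 25.25412°: sin φ = -0.226724, cos φ = 0.973959, sin λ = 0.426634, cos λ = 0.904424.
ΔE = −sin λ·ΔX + cos λ·ΔY = −(0.426634)·(-26.4) + (0.904424)·(387.6) = 361.82 m.
ΔN = −sin φ cos λ·ΔX − sin φ sin λ·ΔY + cos φ·ΔZ = −(-0.226724)(0.904424)(-26.4) − (-0.226724)(0.426634)(387.6) + (0.973959)(-303.3) = -263.32 m.
Horizontal magnitude = √(ΔE² + ΔN²) = √(361.82² + (-263.32)²) = 447.49 m.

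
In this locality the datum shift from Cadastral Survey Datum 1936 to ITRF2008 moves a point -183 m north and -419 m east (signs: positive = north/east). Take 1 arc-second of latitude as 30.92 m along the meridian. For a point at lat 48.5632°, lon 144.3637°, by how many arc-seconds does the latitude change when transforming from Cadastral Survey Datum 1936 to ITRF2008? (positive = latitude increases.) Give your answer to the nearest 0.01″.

1″ of latitude = 30.92 m, so Δφ = -183.0 / 30.92 = -5.918″.

Δφ = -5.92″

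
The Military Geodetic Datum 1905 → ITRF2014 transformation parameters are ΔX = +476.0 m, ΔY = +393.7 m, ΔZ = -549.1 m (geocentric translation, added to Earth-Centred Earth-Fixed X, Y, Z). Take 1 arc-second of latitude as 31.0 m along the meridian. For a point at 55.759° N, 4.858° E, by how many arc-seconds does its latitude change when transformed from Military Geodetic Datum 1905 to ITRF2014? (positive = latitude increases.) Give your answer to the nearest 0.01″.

Δφ = -23.50″

sin φ = 0.826678, cos φ = 0.562675, sin λ = 0.084687, cos λ = 0.996408.
North component: ΔN = −sin φ cos λ·ΔX − sin φ sin λ·ΔY + cos φ·ΔZ = −(0.826678)(0.996408)(476.0) − (0.826678)(0.084687)(393.7) + (0.562675)(-549.1) = -728.61 m.
1° of latitude spans 3600 × 31.00 = 111600 m, so Δφ = -728.61 / 111600 × 3600 = -23.504″.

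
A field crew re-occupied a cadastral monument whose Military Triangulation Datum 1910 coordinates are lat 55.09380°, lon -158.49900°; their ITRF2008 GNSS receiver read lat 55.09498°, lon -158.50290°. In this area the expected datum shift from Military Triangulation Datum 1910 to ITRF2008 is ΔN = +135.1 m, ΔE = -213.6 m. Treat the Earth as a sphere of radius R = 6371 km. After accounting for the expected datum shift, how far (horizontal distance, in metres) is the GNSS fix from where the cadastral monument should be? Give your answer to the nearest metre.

35 m

Observed coordinate differences: Δφ = +0.00118°, Δλ = -0.00390°.
Converting to metres (1° lat = 111195 m, cos φ = 0.572235): observed ΔN = 131.2 m, observed ΔE = -248.2 m.
Subtracting the expected shift leaves a residual of 131.2 − (135.1) = -3.9 m north and -248.2 − (-213.6) = -34.6 m east.
Residual distance = √((-3.9)² + (-34.6)²) = 34.8 m.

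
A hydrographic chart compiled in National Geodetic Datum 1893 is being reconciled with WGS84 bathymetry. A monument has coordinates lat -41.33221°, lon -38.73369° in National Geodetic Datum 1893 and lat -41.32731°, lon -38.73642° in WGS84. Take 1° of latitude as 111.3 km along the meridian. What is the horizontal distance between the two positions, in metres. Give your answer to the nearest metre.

591 m

Δφ = -41.32731° − -41.33221° = +0.00490°; Δλ = -38.73642° − -38.73369° = -0.00273°.
ΔN = Δφ × 111300 = 545.4 m; ΔE = Δλ × 111300 × cos(-41.33221°) = -0.00273 × 111300 × 0.750893 = -228.2 m.
Distance = √(ΔE² + ΔN²) = √((-228.2)² + 545.4²) = 591.2 m.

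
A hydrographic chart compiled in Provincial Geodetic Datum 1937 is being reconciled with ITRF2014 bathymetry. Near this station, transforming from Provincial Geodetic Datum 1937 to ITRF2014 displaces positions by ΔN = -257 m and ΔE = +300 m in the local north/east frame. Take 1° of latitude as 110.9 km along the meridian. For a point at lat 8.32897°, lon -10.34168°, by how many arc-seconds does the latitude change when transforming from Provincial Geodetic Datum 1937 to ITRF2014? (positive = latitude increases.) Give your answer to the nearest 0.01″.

1° of latitude = 110.9 km, so Δφ = -257.0 / 110900 = -0.0023174° = -8.343″.

Δφ = -8.34″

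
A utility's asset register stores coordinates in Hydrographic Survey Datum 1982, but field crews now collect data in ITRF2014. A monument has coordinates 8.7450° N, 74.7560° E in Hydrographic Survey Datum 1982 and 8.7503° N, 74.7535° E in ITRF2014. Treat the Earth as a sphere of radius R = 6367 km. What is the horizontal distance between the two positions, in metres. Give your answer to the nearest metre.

Δφ = 8.7503° − 8.7450° = +0.0053°; Δλ = 74.7535° − 74.7560° = -0.0025°.
1° along a meridian = πR/180 = 111125 m.
ΔN = Δφ × 111125 = 589.0 m; ΔE = Δλ × 111125 × cos(8.7450°) = -0.0025 × 111125 × 0.988375 = -274.6 m.
Distance = √(ΔE² + ΔN²) = √((-274.6)² + 589.0²) = 649.8 m.

650 m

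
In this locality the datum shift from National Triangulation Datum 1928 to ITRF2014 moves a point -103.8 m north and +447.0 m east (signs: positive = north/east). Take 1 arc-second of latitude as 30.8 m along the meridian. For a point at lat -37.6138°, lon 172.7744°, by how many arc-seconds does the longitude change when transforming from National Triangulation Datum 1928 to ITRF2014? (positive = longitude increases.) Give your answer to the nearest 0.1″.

Δλ = 18.3″

At latitude -37.6138°, cos φ = 0.792143.
1″ of longitude at this latitude = 30.80 × cos φ = 24.3980 m, so Δλ = 447.0 / 24.3980 = 18.321″.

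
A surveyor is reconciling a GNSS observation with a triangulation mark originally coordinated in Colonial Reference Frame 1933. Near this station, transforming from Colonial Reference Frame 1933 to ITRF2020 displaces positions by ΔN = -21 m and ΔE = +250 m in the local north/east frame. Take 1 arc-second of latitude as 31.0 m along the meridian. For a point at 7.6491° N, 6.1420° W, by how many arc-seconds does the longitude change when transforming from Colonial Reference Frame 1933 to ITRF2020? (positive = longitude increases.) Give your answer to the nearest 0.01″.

Δλ = 8.14″

At latitude 7.6491°, cos φ = 0.991102.
1″ of longitude at this latitude = 31.00 × cos φ = 30.7242 m, so Δλ = 250.0 / 30.7242 = 8.137″.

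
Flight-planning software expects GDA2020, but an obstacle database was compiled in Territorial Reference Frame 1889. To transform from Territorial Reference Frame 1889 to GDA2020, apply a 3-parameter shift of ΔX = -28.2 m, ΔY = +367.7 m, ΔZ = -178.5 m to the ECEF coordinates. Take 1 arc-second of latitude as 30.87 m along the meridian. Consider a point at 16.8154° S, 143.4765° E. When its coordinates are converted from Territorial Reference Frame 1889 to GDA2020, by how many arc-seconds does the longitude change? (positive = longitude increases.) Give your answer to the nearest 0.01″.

sin φ = -0.289289, cos φ = 0.957242, sin λ = 0.595152, cos λ = -0.803613.
East component: ΔE = −sin λ·ΔX + cos λ·ΔY = −(0.595152)(-28.2) + (-0.803613)(367.7) = -278.71 m.
1° of latitude spans 3600 × 30.87 = 111132 m; at latitude φ, 1° of longitude spans that × cos φ = 106380.2 m, so Δλ = -278.71 / 106380.2 × 3600 = -9.432″.

Δλ = -9.43″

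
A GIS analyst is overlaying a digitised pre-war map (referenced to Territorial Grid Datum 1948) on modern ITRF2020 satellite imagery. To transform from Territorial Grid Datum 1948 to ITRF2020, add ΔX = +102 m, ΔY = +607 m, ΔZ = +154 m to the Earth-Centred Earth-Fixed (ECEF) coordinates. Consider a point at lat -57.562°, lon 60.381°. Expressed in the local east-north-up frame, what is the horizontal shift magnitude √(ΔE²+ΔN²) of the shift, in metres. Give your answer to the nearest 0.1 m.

At φ = -57.562°, λ = 60.381°: sin φ = -0.843972, cos φ = 0.536387, sin λ = 0.869331, cos λ = 0.494230.
ΔE = −sin λ·ΔX + cos λ·ΔY = −(0.869331)·(102) + (0.494230)·(607) = 211.33 m.
ΔN = −sin φ cos λ·ΔX − sin φ sin λ·ΔY + cos φ·ΔZ = −(-0.843972)(0.494230)(102) − (-0.843972)(0.869331)(607) + (0.536387)(154) = 570.50 m.
Horizontal magnitude = √(ΔE² + ΔN²) = √(211.33² + 570.50²) = 608.38 m.

608.4 m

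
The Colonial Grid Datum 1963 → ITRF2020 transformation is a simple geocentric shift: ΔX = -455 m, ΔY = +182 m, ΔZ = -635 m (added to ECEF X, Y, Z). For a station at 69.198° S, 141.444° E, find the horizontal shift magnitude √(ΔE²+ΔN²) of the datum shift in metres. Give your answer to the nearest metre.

At φ = -69.198°, λ = 141.444°: sin φ = -0.934813, cos φ = 0.355140, sin λ = 0.623279, cos λ = -0.781999.
ΔE = −sin λ·ΔX + cos λ·ΔY = −(0.623279)·(-455) + (-0.781999)·(182) = 141.27 m.
ΔN = −sin φ cos λ·ΔX − sin φ sin λ·ΔY + cos φ·ΔZ = −(-0.934813)(-0.781999)(-455) − (-0.934813)(0.623279)(182) + (0.355140)(-635) = 213.14 m.
Horizontal magnitude = √(ΔE² + ΔN²) = √(141.27² + 213.14²) = 255.71 m.

256 m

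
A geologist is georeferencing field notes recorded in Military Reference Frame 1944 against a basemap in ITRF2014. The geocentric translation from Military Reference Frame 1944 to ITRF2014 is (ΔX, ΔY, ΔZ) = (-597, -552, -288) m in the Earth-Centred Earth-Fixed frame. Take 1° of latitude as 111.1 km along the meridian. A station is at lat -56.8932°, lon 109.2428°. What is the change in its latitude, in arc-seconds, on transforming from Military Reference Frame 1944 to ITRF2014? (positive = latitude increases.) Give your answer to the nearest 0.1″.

Δφ = -13.9″

sin φ = -0.837654, cos φ = 0.546201, sin λ = 0.944130, cos λ = -0.329572.
North component: ΔN = −sin φ cos λ·ΔX − sin φ sin λ·ΔY + cos φ·ΔZ = −(-0.837654)(-0.329572)(-597) − (-0.837654)(0.944130)(-552) + (0.546201)(-288) = -429.05 m.
1° of latitude spans 111100 m, so Δφ = -429.05 / 111100 × 3600 = -13.902″.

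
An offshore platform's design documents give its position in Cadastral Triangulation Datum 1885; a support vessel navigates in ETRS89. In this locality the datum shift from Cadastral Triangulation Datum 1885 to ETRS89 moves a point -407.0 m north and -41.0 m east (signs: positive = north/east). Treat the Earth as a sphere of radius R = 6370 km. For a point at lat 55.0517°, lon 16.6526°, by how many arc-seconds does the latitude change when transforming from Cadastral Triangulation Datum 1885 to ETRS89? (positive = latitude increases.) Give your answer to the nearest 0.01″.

On a sphere of radius R, 1 rad of latitude = R, so Δφ = ΔN / R = -407.0 / 6370000 = -6.3893e-05 rad = -13.179″.

Δφ = -13.18″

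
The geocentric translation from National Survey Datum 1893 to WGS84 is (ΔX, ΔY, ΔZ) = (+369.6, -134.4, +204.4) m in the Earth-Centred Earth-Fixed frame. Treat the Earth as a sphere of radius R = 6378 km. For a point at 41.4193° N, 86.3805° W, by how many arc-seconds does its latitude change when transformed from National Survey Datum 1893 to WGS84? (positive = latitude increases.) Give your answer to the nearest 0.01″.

sin φ = 0.661565, cos φ = 0.749888, sin λ = -0.998005, cos λ = 0.063130.
North component: ΔN = −sin φ cos λ·ΔX − sin φ sin λ·ΔY + cos φ·ΔZ = −(0.661565)(0.063130)(369.6) − (0.661565)(-0.998005)(-134.4) + (0.749888)(204.4) = 49.10 m.
1° of latitude spans πR/180 = 111317 m, so Δφ = 49.10 / 111317 × 3600 = 1.588″.

Δφ = 1.59″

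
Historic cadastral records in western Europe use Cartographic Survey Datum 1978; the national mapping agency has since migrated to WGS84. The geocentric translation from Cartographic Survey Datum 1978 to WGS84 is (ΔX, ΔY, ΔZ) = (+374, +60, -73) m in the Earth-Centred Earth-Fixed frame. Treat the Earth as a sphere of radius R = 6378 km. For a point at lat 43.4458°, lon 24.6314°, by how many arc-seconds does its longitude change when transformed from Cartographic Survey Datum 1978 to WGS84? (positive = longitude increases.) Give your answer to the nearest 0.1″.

sin φ = 0.687668, cos φ = 0.726025, sin λ = 0.416779, cos λ = 0.909008.
East component: ΔE = −sin λ·ΔX + cos λ·ΔY = −(0.416779)(374) + (0.909008)(60) = -101.33 m.
1° of latitude spans πR/180 = 111317 m; at latitude φ, 1° of longitude spans that × cos φ = 80819.0 m, so Δλ = -101.33 / 80819.0 × 3600 = -4.514″.

Δλ = -4.5″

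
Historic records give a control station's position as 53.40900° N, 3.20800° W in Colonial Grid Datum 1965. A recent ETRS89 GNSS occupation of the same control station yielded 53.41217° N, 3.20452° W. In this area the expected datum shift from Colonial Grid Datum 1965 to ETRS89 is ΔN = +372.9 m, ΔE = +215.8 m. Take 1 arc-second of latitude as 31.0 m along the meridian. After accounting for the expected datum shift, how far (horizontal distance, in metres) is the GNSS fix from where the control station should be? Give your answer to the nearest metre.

Observed coordinate differences: Δφ = +0.00317°, Δλ = +0.00348°.
Converting to metres (1° lat = 111600 m, cos φ = 0.596099): observed ΔN = 353.8 m, observed ΔE = 231.5 m.
Subtracting the expected shift leaves a residual of 353.8 − (372.9) = -19.1 m north and 231.5 − (215.8) = 15.7 m east.
Residual distance = √((-19.1)² + 15.7²) = 24.7 m.

25 m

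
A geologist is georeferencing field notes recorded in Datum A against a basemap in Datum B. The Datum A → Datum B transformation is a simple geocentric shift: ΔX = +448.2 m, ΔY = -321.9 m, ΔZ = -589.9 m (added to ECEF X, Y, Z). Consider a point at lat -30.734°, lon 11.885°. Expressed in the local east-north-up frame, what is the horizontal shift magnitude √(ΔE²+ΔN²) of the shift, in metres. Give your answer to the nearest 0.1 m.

At φ = -30.734°, λ = 11.885°: sin φ = -0.511053, cos φ = 0.859549, sin λ = 0.205948, cos λ = 0.978563.
ΔE = −sin λ·ΔX + cos λ·ΔY = −(0.205948)·(448.2) + (0.978563)·(-321.9) = -407.31 m.
ΔN = −sin φ cos λ·ΔX − sin φ sin λ·ΔY + cos φ·ΔZ = −(-0.511053)(0.978563)(448.2) − (-0.511053)(0.205948)(-321.9) + (0.859549)(-589.9) = -316.78 m.
Horizontal magnitude = √(ΔE² + ΔN²) = √((-407.31)² + (-316.78)²) = 515.99 m.

516.0 m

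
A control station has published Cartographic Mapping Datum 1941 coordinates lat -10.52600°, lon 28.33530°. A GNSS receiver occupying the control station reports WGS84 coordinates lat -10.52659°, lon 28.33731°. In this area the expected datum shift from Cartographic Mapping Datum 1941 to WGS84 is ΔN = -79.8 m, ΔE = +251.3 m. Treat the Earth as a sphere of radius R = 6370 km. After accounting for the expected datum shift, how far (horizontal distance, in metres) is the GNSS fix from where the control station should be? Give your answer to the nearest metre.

35 m

Observed coordinate differences: Δφ = -0.00059°, Δλ = +0.00201°.
Converting to metres (1° lat = 111177 m, cos φ = 0.983172): observed ΔN = -65.6 m, observed ΔE = 219.7 m.
Subtracting the expected shift leaves a residual of -65.6 − (-79.8) = 14.2 m north and 219.7 − (251.3) = -31.6 m east.
Residual distance = √(14.2² + (-31.6)²) = 34.6 m.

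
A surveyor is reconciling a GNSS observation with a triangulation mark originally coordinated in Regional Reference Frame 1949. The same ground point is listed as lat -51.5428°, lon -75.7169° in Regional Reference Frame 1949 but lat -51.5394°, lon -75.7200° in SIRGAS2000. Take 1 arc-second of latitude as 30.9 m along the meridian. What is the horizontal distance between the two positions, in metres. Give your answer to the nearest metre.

435 m

Δφ = -51.5394° − -51.5428° = +0.0034°; Δλ = -75.7200° − -75.7169° = -0.0031°.
1° of latitude = 3600 × 30.90 = 111240 m.
ΔN = Δφ × 111240 = 378.2 m; ΔE = Δλ × 111240 × cos(-51.5428°) = -0.0031 × 111240 × 0.621930 = -214.5 m.
Distance = √(ΔE² + ΔN²) = √((-214.5)² + 378.2²) = 434.8 m.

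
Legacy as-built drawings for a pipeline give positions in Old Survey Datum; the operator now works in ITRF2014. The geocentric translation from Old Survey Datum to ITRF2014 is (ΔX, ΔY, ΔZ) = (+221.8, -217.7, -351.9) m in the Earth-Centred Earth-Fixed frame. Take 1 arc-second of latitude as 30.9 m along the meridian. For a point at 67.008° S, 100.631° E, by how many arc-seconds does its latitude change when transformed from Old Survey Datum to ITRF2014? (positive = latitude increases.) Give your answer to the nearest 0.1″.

Δφ = -12.0″

sin φ = -0.920559, cos φ = 0.390603, sin λ = 0.982836, cos λ = -0.184483.
North component: ΔN = −sin φ cos λ·ΔX − sin φ sin λ·ΔY + cos φ·ΔZ = −(-0.920559)(-0.184483)(221.8) − (-0.920559)(0.982836)(-217.7) + (0.390603)(-351.9) = -372.09 m.
1° of latitude spans 3600 × 30.90 = 111240 m, so Δφ = -372.09 / 111240 × 3600 = -12.042″.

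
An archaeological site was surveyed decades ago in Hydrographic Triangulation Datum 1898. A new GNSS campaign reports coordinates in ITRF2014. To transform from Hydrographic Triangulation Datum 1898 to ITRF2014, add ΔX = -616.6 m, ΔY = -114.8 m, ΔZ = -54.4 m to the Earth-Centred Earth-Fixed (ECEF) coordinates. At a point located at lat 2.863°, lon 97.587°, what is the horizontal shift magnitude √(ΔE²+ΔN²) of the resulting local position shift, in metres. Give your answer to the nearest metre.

At φ = 2.863°, λ = 97.587°: sin φ = 0.049948, cos φ = 0.998752, sin λ = 0.991246, cos λ = -0.132031.
ΔE = −sin λ·ΔX + cos λ·ΔY = −(0.991246)·(-616.6) + (-0.132031)·(-114.8) = 626.36 m.
ΔN = −sin φ cos λ·ΔX − sin φ sin λ·ΔY + cos φ·ΔZ = −(0.049948)(-0.132031)(-616.6) − (0.049948)(0.991246)(-114.8) + (0.998752)(-54.4) = -52.71 m.
Horizontal magnitude = √(ΔE² + ΔN²) = √(626.36² + (-52.71)²) = 628.57 m.

629 m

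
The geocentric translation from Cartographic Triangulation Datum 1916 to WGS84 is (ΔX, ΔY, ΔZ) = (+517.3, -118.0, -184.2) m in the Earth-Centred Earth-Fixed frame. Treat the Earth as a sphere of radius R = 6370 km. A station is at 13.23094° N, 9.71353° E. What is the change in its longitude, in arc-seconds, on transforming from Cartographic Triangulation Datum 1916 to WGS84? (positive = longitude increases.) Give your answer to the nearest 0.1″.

sin φ = 0.228877, cos φ = 0.973455, sin λ = 0.168722, cos λ = 0.985664.
East component: ΔE = −sin λ·ΔX + cos λ·ΔY = −(0.168722)(517.3) + (0.985664)(-118.0) = -203.59 m.
1° of latitude spans πR/180 = 111177 m; at latitude φ, 1° of longitude spans that × cos φ = 108226.3 m, so Δλ = -203.59 / 108226.3 × 3600 = -6.772″.

Δλ = -6.8″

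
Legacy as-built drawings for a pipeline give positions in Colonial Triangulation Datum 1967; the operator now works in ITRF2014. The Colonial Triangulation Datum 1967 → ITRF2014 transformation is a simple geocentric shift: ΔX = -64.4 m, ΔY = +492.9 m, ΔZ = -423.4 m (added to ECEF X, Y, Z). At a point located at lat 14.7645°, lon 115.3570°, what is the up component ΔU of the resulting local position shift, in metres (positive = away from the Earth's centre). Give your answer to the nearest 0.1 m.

ΔU = 349.5 m

The local up (radial) axis is (cos φ cos λ, cos φ sin λ, sin φ), giving ΔU = 26.669 + 430.706 − 107.902 = 349.47 m.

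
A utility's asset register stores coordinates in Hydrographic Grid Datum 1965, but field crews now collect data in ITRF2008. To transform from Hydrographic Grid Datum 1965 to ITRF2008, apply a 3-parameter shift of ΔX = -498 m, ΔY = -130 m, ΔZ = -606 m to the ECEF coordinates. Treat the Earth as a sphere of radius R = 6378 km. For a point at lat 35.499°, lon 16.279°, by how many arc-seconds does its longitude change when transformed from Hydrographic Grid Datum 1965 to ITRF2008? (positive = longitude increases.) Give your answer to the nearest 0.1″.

Δλ = 0.6″

sin φ = 0.580689, cos φ = 0.814126, sin λ = 0.280315, cos λ = 0.959908.
East component: ΔE = −sin λ·ΔX + cos λ·ΔY = −(0.280315)(-498) + (0.959908)(-130) = 14.81 m.
1° of latitude spans πR/180 = 111317 m; at latitude φ, 1° of longitude spans that × cos φ = 90626.1 m, so Δλ = 14.81 / 90626.1 × 3600 = 0.588″.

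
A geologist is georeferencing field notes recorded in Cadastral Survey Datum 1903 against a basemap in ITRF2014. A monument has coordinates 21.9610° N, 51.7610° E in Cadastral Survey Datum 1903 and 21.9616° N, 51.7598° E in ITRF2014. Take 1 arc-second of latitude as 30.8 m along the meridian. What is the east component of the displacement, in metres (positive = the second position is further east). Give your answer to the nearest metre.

ΔE = -123 m

Δφ = 21.9616° − 21.9610° = +0.0006°; Δλ = 51.7598° − 51.7610° = -0.0012°.
1° of latitude = 3600 × 30.80 = 110880 m.
ΔN = Δφ × 110880 = 66.5 m; ΔE = Δλ × 110880 × cos(21.9610°) = -0.0012 × 110880 × 0.927439 = -123.4 m.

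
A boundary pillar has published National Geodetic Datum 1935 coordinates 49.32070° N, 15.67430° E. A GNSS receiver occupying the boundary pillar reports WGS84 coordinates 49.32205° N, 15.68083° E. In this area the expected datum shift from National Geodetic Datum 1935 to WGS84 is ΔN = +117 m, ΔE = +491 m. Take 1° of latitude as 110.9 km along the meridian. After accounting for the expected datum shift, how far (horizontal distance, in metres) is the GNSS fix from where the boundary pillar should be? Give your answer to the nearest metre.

38 m

Observed coordinate differences: Δφ = +0.00135°, Δλ = +0.00653°.
Converting to metres (1° lat = 110900 m, cos φ = 0.651824): observed ΔN = 149.7 m, observed ΔE = 472.0 m.
Subtracting the expected shift leaves a residual of 149.7 − (117) = 32.7 m north and 472.0 − (491) = -19.0 m east.
Residual distance = √(32.7² + (-19.0)²) = 37.8 m.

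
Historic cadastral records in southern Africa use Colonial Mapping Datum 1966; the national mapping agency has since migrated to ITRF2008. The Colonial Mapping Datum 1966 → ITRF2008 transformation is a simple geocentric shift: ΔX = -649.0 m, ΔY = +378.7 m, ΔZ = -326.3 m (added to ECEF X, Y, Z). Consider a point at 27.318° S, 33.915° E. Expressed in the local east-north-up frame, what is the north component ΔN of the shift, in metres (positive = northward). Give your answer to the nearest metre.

ΔN = -440 m

The local north axis is (−sin φ cos λ, −sin φ sin λ, cos φ), giving ΔN = -247.171 + 96.972 − 289.909 = -440.11 m.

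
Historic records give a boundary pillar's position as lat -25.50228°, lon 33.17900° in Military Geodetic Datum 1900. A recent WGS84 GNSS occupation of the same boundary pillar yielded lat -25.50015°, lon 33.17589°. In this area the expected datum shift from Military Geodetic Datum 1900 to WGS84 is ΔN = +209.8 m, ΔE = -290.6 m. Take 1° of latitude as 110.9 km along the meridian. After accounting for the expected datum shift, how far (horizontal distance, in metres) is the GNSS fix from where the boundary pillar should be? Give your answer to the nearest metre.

34 m

Observed coordinate differences: Δφ = +0.00213°, Δλ = -0.00311°.
Converting to metres (1° lat = 110900 m, cos φ = 0.902568): observed ΔN = 236.2 m, observed ΔE = -311.3 m.
Subtracting the expected shift leaves a residual of 236.2 − (209.8) = 26.4 m north and -311.3 − (-290.6) = -20.7 m east.
Residual distance = √(26.4² + (-20.7)²) = 33.6 m.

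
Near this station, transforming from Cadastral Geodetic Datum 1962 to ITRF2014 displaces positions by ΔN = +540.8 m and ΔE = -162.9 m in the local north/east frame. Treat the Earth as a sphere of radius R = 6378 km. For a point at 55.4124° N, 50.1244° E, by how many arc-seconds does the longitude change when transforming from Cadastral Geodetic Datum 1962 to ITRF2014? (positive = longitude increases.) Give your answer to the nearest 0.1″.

Δλ = -9.3″

At latitude 55.4124°, cos φ = 0.567666.
One radian of longitude at latitude φ spans R cos φ, so Δλ = ΔE / (R cos φ) = -162.9 / (6378000 × 0.567666) = -4.4993e-05 rad = -9.280″.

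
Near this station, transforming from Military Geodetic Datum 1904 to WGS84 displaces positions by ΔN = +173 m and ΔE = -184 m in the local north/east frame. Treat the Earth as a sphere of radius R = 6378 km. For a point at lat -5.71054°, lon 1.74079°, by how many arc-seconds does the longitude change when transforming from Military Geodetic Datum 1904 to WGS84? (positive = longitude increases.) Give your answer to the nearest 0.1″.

Δλ = -6.0″

At latitude -5.71054°, cos φ = 0.995037.
One radian of longitude at latitude φ spans R cos φ, so Δλ = ΔE / (R cos φ) = -184.0 / (6378000 × 0.995037) = -2.8993e-05 rad = -5.980″.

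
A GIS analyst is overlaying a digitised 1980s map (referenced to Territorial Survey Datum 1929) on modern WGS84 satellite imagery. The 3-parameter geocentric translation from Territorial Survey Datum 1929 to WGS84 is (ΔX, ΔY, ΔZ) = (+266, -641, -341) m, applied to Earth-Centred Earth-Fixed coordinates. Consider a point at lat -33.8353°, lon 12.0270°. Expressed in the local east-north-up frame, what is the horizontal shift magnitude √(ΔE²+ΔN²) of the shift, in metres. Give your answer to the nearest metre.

715 m

At φ = -33.8353°, λ = 12.0270°: sin φ = -0.556807, cos φ = 0.830642, sin λ = 0.208373, cos λ = 0.978050.
ΔE = −sin λ·ΔX + cos λ·ΔY = −(0.208373)·(266) + (0.978050)·(-641) = -682.36 m.
ΔN = −sin φ cos λ·ΔX − sin φ sin λ·ΔY + cos φ·ΔZ = −(-0.556807)(0.978050)(266) − (-0.556807)(0.208373)(-641) + (0.830642)(-341) = -212.76 m.
Horizontal magnitude = √(ΔE² + ΔN²) = √((-682.36)² + (-212.76)²) = 714.76 m.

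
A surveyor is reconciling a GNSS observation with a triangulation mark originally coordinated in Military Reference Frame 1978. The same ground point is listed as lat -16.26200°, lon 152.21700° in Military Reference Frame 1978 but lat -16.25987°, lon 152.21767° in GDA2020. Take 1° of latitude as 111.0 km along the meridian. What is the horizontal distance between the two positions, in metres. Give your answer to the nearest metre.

Δφ = -16.25987° − -16.26200° = +0.00213°; Δλ = 152.21767° − 152.21700° = +0.00067°.
ΔN = Δφ × 111000 = 236.4 m; ΔE = Δλ × 111000 × cos(-16.26200°) = +0.00067 × 111000 × 0.959991 = 71.4 m.
Distance = √(ΔE² + ΔN²) = √(71.4² + 236.4²) = 247.0 m.

247 m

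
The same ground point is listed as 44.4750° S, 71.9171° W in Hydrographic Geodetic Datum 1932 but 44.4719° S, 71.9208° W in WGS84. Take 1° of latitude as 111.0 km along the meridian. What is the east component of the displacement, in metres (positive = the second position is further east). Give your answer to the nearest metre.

Δφ = -44.4719° − -44.4750° = +0.0031°; Δλ = -71.9208° − -71.9171° = -0.0037°.
ΔN = Δφ × 111000 = 344.1 m; ΔE = Δλ × 111000 × cos(-44.4750°) = -0.0037 × 111000 × 0.713556 = -293.1 m.

ΔE = -293 m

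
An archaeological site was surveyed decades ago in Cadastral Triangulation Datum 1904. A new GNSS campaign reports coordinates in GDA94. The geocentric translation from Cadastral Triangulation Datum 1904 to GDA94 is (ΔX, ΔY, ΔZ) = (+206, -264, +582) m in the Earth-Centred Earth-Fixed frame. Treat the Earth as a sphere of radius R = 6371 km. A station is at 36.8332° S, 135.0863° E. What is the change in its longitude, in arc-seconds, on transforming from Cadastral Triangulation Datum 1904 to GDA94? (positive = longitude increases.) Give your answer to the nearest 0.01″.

Δλ = 1.68″

sin φ = -0.599487, cos φ = 0.800384, sin λ = 0.706041, cos λ = -0.708171.
East component: ΔE = −sin λ·ΔX + cos λ·ΔY = −(0.706041)(206) + (-0.708171)(-264) = 41.51 m.
1° of latitude spans πR/180 = 111195 m; at latitude φ, 1° of longitude spans that × cos φ = 88998.7 m, so Δλ = 41.51 / 88998.7 × 3600 = 1.679″.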